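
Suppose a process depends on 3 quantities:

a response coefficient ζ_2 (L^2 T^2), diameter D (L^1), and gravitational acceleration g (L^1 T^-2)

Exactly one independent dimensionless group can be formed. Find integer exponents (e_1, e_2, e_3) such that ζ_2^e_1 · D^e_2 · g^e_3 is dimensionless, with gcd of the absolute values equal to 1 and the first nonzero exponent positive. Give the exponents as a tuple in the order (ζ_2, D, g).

L: e_1·(2) + e_2·(1) + e_3·(1) = 0
T: e_1·(2) + e_2·(0) + e_3·(-2) = 0
Solving this homogeneous linear system for the smallest-integer solution (first nonzero entry positive) gives (1, -3, 1).

(1, -3, 1)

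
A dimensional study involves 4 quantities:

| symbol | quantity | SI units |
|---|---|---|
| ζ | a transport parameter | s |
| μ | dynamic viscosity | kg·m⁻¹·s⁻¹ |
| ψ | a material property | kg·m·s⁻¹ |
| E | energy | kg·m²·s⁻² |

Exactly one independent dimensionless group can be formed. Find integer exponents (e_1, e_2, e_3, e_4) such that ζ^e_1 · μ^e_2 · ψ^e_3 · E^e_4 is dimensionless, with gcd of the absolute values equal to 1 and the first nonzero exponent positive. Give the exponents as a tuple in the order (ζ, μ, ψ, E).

M: e_1·(0) + e_2·(1) + e_3·(1) + e_4·(1) = 0
L: e_1·(0) + e_2·(-1) + e_3·(1) + e_4·(2) = 0
T: e_1·(1) + e_2·(-1) + e_3·(-1) + e_4·(-2) = 0
Solving this homogeneous linear system for the smallest-integer solution (first nonzero entry positive) gives (2, 1, -3, 2).

(2, 1, -3, 2)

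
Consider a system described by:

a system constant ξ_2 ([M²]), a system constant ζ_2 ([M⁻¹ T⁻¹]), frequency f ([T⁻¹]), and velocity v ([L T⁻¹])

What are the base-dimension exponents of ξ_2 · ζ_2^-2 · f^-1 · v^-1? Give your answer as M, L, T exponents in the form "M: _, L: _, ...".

M: 4, L: -1, T: 4

Collect each base-dimension exponent across the product:
  M: (2) − 2·(-1) − (0) − (0) = 4
  L: (0) − 2·(0) − (0) − (1) = -1
  T: (0) − 2·(-1) − (-1) − (-1) = 4
So the dimensions are [M⁴ L⁻¹ T⁴].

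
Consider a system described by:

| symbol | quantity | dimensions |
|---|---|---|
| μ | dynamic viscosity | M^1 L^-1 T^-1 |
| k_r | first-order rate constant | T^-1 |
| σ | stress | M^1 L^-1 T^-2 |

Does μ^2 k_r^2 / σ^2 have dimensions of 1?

yes

Sum the exponent of each base dimension across the product:
  M: 2·[μ]_M + 2·[k_r]_M − 2·[σ]_M = 2·(1) + 2·(0) − 2·(1) = 0
  L: 2·[μ]_L + 2·[k_r]_L − 2·[σ]_L = 2·(-1) + 2·(0) − 2·(-1) = 0
  T: 2·[μ]_T + 2·[k_r]_T − 2·[σ]_T = 2·(-1) + 2·(-1) − 2·(-2) = 0
All base exponents vanish — dimensionless.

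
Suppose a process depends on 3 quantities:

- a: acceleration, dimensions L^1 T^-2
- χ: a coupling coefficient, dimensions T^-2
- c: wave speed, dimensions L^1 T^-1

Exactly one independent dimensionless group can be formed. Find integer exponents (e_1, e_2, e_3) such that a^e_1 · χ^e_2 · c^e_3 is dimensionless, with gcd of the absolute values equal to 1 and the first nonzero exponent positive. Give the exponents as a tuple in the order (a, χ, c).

(2, -1, -2)

L: e_1·(1) + e_2·(0) + e_3·(1) = 0
T: e_1·(-2) + e_2·(-2) + e_3·(-1) = 0
Solving this homogeneous linear system for the smallest-integer solution (first nonzero entry positive) gives (2, -1, -2).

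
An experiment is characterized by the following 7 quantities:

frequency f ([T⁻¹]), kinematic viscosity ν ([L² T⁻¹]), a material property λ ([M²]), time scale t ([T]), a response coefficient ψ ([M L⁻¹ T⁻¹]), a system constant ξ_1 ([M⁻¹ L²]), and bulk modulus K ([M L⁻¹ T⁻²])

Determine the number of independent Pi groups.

There are 7 variables and 3 base dimensions (M, L, T).
The dimension matrix has rank 3.
Independent dimensionless groups: 7 − 3 = 4.

4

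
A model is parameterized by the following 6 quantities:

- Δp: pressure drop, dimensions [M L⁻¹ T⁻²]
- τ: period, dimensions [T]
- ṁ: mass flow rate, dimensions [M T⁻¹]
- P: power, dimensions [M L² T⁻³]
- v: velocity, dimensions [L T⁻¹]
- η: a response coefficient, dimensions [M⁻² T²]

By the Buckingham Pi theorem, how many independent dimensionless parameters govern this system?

There are 6 variables and 3 base dimensions (M, L, T).
The dimension matrix has rank 3.
Independent dimensionless groups: 6 − 3 = 3.

3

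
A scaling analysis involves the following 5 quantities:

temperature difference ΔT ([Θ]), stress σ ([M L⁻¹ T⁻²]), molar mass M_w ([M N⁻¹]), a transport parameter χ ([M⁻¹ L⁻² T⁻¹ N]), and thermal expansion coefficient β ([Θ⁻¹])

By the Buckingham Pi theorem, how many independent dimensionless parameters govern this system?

1

There are 5 variables and 5 base dimensions (M, L, T, Θ, N).
The dimension matrix has rank 4 (less than 5: the dimension vectors are linearly dependent).
Independent dimensionless groups: 5 − 4 = 1.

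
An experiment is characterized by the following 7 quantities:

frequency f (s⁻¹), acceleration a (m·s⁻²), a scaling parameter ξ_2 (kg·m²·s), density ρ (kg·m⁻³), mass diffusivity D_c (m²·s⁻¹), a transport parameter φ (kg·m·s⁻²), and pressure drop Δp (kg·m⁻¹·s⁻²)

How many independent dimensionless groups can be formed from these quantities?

There are 7 variables and 3 base dimensions (M, L, T).
The dimension matrix has rank 3.
Independent dimensionless groups: 7 − 3 = 4.

4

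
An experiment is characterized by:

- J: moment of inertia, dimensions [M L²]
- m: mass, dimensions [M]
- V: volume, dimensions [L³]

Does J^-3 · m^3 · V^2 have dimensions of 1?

Sum the exponent of each base dimension across the product:
  M: −3·[J]_M + 3·[m]_M + 2·[V]_M = −3·(1) + 3·(1) + 2·(0) = 0
  L: −3·[J]_L + 3·[m]_L + 2·[V]_L = −3·(2) + 3·(0) + 2·(3) = 0
  T: −3·[J]_T + 3·[m]_T + 2·[V]_T = −3·(0) + 3·(0) + 2·(0) = 0
  N: −3·[J]_N + 3·[m]_N + 2·[V]_N = −3·(0) + 3·(0) + 2·(0) = 0
All base exponents vanish — dimensionless.

yes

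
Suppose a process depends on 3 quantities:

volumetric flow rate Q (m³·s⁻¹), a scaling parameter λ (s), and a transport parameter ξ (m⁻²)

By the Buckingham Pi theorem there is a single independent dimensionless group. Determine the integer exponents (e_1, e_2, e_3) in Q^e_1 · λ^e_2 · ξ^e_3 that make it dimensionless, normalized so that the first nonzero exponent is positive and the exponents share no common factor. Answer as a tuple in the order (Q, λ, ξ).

L: e_1·(3) + e_2·(0) + e_3·(-2) = 0
T: e_1·(-1) + e_2·(1) + e_3·(0) = 0
Solving this homogeneous linear system for the smallest-integer solution (first nonzero entry positive) gives (2, 2, 3).

(2, 2, 3)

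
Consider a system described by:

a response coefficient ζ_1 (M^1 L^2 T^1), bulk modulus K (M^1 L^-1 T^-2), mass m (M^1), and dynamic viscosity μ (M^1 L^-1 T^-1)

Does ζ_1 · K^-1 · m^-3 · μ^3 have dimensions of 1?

Sum the exponent of each base dimension across the product:
  M: [ζ_1]_M − [K]_M − 3·[m]_M + 3·[μ]_M = (1) − (1) − 3·(1) + 3·(1) = 0
  L: [ζ_1]_L − [K]_L − 3·[m]_L + 3·[μ]_L = (2) − (-1) − 3·(0) + 3·(-1) = 0
  T: [ζ_1]_T − [K]_T − 3·[m]_T + 3·[μ]_T = (1) − (-2) − 3·(0) + 3·(-1) = 0
All base exponents vanish — dimensionless.

yes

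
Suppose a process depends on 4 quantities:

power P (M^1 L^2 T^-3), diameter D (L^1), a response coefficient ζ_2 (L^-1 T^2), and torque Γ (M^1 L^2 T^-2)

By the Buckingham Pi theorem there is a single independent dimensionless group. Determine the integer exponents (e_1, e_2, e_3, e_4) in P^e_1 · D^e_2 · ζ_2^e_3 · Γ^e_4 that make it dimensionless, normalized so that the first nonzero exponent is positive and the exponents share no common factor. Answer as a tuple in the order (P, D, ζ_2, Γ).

M: e_1·(1) + e_2·(0) + e_3·(0) + e_4·(1) = 0
L: e_1·(2) + e_2·(1) + e_3·(-1) + e_4·(2) = 0
T: e_1·(-3) + e_2·(0) + e_3·(2) + e_4·(-2) = 0
Solving this homogeneous linear system for the smallest-integer solution (first nonzero entry positive) gives (2, 1, 1, -2).

(2, 1, 1, -2)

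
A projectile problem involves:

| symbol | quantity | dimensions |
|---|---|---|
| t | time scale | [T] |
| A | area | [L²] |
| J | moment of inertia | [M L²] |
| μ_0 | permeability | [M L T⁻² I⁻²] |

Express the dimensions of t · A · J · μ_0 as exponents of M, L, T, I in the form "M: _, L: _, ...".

Collect each base-dimension exponent across the product:
  M: (0) + (0) + (1) + (1) = 2
  L: (0) + (2) + (2) + (1) = 5
  T: (1) + (0) + (0) + (-2) = -1
  I: (0) + (0) + (0) + (-2) = -2
So the dimensions are [M² L⁵ T⁻¹ I⁻²].

M: 2, L: 5, T: -1, I: -2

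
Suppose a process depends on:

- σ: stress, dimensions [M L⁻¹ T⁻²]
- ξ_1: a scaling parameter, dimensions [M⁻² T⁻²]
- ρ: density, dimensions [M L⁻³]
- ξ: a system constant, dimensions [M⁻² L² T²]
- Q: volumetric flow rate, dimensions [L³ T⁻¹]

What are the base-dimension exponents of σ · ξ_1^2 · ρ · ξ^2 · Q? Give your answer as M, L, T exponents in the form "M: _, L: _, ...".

M: -6, L: 3, T: -3

Collect each base-dimension exponent across the product:
  M: (1) + 2·(-2) + (1) + 2·(-2) + (0) = -6
  L: (-1) + 2·(0) + (-3) + 2·(2) + (3) = 3
  T: (-2) + 2·(-2) + (0) + 2·(2) + (-1) = -3
So the dimensions are [M⁻⁶ L³ T⁻³].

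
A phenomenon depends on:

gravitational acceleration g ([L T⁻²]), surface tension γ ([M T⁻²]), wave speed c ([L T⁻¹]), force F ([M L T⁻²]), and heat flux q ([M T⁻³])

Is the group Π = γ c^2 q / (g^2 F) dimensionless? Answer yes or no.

Sum the exponent of each base dimension across the product:
  M: −2·[g]_M + [γ]_M + 2·[c]_M − [F]_M + [q]_M = −2·(0) + (1) + 2·(0) − (1) + (1) = 1
  L: −2·[g]_L + [γ]_L + 2·[c]_L − [F]_L + [q]_L = −2·(1) + (0) + 2·(1) − (1) + (0) = -1
  T: −2·[g]_T + [γ]_T + 2·[c]_T − [F]_T + [q]_T = −2·(-2) + (-2) + 2·(-1) − (-2) + (-3) = -1
Net dimensions [M L⁻¹ T⁻¹] ≠ [1] — not dimensionless.

no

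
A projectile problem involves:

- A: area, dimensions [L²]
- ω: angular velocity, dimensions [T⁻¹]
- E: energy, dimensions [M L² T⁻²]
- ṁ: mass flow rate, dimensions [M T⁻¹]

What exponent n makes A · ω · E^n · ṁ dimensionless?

-1

Balance the M exponent: (1)·n from E, plus (0) + (0) + (1) = 1 from the rest, must sum to zero.
n + 1 = 0, so n = -1.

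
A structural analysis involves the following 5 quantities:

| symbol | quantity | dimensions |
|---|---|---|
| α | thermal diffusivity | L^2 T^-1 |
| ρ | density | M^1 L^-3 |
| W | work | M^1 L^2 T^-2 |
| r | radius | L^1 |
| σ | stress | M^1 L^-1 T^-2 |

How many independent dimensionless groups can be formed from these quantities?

There are 5 variables and 3 base dimensions (M, L, T).
The dimension matrix has rank 3.
Independent dimensionless groups: 5 − 3 = 2.

2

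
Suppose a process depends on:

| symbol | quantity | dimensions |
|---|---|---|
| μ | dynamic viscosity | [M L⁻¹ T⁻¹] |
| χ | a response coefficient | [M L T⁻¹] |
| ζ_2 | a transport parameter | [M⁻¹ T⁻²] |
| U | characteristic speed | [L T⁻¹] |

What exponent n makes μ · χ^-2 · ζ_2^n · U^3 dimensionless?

-1

Balance the M exponent: (-1)·n from ζ_2, plus (1) − 2·(1) + 3·(0) = -1 from the rest, must sum to zero.
−n − 1 = 0, so n = -1.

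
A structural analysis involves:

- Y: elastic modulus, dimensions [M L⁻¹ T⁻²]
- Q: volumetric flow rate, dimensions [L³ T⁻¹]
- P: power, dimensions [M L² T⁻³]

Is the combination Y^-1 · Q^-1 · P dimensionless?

yes

Sum the exponent of each base dimension across the product:
  M: −[Y]_M − [Q]_M + [P]_M = −(1) − (0) + (1) = 0
  L: −[Y]_L − [Q]_L + [P]_L = −(-1) − (3) + (2) = 0
  T: −[Y]_T − [Q]_T + [P]_T = −(-2) − (-1) + (-3) = 0
All base exponents vanish — dimensionless.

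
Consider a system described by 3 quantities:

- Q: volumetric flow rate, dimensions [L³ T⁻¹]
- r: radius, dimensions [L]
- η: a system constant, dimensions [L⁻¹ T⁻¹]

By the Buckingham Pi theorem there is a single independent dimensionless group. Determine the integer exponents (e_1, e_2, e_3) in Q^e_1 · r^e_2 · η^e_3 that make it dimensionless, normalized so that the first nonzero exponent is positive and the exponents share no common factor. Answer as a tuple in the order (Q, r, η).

L: e_1·(3) + e_2·(1) + e_3·(-1) = 0
T: e_1·(-1) + e_2·(0) + e_3·(-1) = 0
Solving this homogeneous linear system for the smallest-integer solution (first nonzero entry positive) gives (1, -4, -1).

(1, -4, -1)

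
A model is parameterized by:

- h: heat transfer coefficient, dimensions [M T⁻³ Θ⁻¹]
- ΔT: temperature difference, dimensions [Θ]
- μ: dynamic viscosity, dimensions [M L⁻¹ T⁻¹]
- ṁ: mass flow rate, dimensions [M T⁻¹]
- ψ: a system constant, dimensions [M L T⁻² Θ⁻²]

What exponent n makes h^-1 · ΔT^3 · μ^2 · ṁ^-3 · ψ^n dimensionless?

2

Balance the M exponent: (1)·n from ψ, plus −(1) + 3·(0) + 2·(1) − 3·(1) = -2 from the rest, must sum to zero.
n − 2 = 0, so n = 2.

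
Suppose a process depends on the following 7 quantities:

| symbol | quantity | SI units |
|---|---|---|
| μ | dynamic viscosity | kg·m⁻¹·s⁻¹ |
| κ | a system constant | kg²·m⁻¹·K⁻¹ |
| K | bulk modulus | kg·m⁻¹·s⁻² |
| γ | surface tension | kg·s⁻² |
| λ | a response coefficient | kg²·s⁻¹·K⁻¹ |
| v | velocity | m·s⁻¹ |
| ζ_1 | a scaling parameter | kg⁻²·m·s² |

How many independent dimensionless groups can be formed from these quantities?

There are 7 variables and 4 base dimensions (M, L, T, Θ).
The dimension matrix has rank 4.
Independent dimensionless groups: 7 − 4 = 3.

3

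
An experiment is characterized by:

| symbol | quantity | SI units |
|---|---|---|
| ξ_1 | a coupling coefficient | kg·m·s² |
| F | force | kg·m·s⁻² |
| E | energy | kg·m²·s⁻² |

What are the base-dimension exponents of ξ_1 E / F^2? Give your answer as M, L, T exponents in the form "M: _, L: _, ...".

M: 0, L: 1, T: 4

Collect each base-dimension exponent across the product:
  M: (1) − 2·(1) + (1) = 0
  L: (1) − 2·(1) + (2) = 1
  T: (2) − 2·(-2) + (-2) = 4
So the dimensions are [L T⁴].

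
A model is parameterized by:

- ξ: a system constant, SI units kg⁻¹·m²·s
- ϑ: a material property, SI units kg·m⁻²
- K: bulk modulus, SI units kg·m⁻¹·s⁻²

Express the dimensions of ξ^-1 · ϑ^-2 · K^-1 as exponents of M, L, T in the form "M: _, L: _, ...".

Collect each base-dimension exponent across the product:
  M: −(-1) − 2·(1) − (1) = -2
  L: −(2) − 2·(-2) − (-1) = 3
  T: −(1) − 2·(0) − (-2) = 1
So the dimensions are [M⁻² L³ T].

M: -2, L: 3, T: 1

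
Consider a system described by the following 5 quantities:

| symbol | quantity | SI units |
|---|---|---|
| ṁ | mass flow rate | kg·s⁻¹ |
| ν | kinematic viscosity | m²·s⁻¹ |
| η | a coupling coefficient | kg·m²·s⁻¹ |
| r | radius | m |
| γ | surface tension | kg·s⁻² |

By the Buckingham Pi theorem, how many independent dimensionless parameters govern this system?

2

There are 5 variables and 3 base dimensions (M, L, T).
The dimension matrix has rank 3.
Independent dimensionless groups: 5 − 3 = 2.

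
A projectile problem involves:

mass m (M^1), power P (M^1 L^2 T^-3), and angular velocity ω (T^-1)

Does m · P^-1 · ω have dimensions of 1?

no

Sum the exponent of each base dimension across the product:
  M: [m]_M − [P]_M + [ω]_M = (1) − (1) + (0) = 0
  L: [m]_L − [P]_L + [ω]_L = (0) − (2) + (0) = -2
  T: [m]_T − [P]_T + [ω]_T = (0) − (-3) + (-1) = 2
Net dimensions [L⁻² T²] ≠ [1] — not dimensionless.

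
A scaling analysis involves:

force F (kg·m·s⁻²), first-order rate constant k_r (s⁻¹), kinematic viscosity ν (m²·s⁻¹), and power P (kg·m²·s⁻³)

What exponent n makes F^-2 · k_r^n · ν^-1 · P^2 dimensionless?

Balance the T exponent: (-1)·n from k_r, plus −2·(-2) − (-1) + 2·(-3) = -1 from the rest, must sum to zero.
−n − 1 = 0, so n = -1.

-1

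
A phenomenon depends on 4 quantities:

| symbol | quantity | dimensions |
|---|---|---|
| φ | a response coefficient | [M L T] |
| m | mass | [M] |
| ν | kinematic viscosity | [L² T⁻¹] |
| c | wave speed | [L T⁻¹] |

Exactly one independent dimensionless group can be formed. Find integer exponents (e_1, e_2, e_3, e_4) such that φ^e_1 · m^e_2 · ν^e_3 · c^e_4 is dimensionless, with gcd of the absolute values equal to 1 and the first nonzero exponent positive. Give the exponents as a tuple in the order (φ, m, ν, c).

(1, -1, -2, 3)

M: e_1·(1) + e_2·(1) + e_3·(0) + e_4·(0) = 0
L: e_1·(1) + e_2·(0) + e_3·(2) + e_4·(1) = 0
T: e_1·(1) + e_2·(0) + e_3·(-1) + e_4·(-1) = 0
Solving this homogeneous linear system for the smallest-integer solution (first nonzero entry positive) gives (1, -1, -2, 3).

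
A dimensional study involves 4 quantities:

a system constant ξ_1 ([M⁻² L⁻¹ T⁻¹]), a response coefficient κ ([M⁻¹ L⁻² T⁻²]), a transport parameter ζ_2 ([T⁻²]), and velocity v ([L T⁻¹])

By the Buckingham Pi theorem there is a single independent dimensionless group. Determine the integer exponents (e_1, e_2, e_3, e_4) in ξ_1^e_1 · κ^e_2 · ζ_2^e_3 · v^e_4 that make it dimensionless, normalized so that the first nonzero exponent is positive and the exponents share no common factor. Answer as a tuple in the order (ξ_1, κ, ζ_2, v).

M: e_1·(-2) + e_2·(-1) + e_3·(0) + e_4·(0) = 0
L: e_1·(-1) + e_2·(-2) + e_3·(0) + e_4·(1) = 0
T: e_1·(-1) + e_2·(-2) + e_3·(-2) + e_4·(-1) = 0
Solving this homogeneous linear system for the smallest-integer solution (first nonzero entry positive) gives (1, -2, 3, -3).

(1, -2, 3, -3)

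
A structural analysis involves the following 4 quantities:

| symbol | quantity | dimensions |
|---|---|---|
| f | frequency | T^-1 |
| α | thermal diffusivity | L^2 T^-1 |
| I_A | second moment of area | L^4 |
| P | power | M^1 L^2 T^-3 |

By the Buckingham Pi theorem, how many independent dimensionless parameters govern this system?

There are 4 variables and 3 base dimensions (M, L, T).
The dimension matrix has rank 3.
Independent dimensionless groups: 4 − 3 = 1.

1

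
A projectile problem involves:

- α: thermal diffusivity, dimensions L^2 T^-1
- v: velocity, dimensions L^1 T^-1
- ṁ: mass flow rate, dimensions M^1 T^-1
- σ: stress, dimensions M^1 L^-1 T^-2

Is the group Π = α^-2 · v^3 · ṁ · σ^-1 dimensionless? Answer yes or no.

yes

Sum the exponent of each base dimension across the product:
  M: −2·[α]_M + 3·[v]_M + [ṁ]_M − [σ]_M = −2·(0) + 3·(0) + (1) − (1) = 0
  L: −2·[α]_L + 3·[v]_L + [ṁ]_L − [σ]_L = −2·(2) + 3·(1) + (0) − (-1) = 0
  T: −2·[α]_T + 3·[v]_T + [ṁ]_T − [σ]_T = −2·(-1) + 3·(-1) + (-1) − (-2) = 0
All base exponents vanish — dimensionless.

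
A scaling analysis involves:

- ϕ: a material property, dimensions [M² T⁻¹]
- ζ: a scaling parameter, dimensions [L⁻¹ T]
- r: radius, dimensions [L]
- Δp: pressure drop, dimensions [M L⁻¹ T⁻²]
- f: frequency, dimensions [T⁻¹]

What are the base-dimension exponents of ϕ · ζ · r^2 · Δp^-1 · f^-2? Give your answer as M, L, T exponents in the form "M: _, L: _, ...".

Collect each base-dimension exponent across the product:
  M: (2) + (0) + 2·(0) − (1) − 2·(0) = 1
  L: (0) + (-1) + 2·(1) − (-1) − 2·(0) = 2
  T: (-1) + (1) + 2·(0) − (-2) − 2·(-1) = 4
So the dimensions are [M L² T⁴].

M: 1, L: 2, T: 4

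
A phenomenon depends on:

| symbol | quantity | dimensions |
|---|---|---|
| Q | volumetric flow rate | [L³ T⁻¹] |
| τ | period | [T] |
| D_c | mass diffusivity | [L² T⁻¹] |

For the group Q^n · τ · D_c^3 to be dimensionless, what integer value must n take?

Balance the L exponent: (3)·n from Q, plus (0) + 3·(2) = 6 from the rest, must sum to zero.
3n + 6 = 0, so n = -2.

-2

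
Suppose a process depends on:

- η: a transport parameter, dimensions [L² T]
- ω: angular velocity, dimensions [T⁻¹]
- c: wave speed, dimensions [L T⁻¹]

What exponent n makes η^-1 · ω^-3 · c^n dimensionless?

Balance the L exponent: (1)·n from c, plus −(2) − 3·(0) = -2 from the rest, must sum to zero.
n − 2 = 0, so n = 2.

2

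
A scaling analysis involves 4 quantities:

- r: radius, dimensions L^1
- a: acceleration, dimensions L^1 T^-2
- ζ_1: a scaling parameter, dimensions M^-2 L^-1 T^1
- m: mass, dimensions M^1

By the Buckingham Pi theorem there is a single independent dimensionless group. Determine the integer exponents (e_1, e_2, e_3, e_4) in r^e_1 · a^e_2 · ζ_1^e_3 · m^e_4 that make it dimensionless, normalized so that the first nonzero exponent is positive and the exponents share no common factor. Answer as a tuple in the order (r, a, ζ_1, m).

M: e_1·(0) + e_2·(0) + e_3·(-2) + e_4·(1) = 0
L: e_1·(1) + e_2·(1) + e_3·(-1) + e_4·(0) = 0
T: e_1·(0) + e_2·(-2) + e_3·(1) + e_4·(0) = 0
Solving this homogeneous linear system for the smallest-integer solution (first nonzero entry positive) gives (1, 1, 2, 4).

(1, 1, 2, 4)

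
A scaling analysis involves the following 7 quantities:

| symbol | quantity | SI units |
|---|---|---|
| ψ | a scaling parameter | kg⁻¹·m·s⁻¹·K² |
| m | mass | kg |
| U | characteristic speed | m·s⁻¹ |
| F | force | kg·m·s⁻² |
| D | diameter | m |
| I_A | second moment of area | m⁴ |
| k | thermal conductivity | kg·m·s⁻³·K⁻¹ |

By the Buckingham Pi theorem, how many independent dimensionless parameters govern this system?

3

There are 7 variables and 4 base dimensions (M, L, T, Θ).
The dimension matrix has rank 4.
Independent dimensionless groups: 7 − 4 = 3.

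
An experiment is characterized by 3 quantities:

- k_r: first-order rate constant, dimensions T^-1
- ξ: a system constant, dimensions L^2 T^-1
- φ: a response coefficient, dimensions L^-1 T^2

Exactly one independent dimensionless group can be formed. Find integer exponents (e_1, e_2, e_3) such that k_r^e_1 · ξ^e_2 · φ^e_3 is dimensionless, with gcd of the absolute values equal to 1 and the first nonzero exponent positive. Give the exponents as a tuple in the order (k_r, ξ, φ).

(3, 1, 2)

L: e_1·(0) + e_2·(2) + e_3·(-1) = 0
T: e_1·(-1) + e_2·(-1) + e_3·(2) = 0
Solving this homogeneous linear system for the smallest-integer solution (first nonzero entry positive) gives (3, 1, 2).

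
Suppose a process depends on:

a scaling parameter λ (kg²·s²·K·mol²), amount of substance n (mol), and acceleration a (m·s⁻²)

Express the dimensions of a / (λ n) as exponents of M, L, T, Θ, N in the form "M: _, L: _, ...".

M: -2, L: 1, T: -4, Θ: -1, N: -3

Collect each base-dimension exponent across the product:
  M: −(2) − (0) + (0) = -2
  L: −(0) − (0) + (1) = 1
  T: −(2) − (0) + (-2) = -4
  Θ: −(1) − (0) + (0) = -1
  N: −(2) − (1) + (0) = -3
So the dimensions are [M⁻² L T⁻⁴ Θ⁻¹ N⁻³].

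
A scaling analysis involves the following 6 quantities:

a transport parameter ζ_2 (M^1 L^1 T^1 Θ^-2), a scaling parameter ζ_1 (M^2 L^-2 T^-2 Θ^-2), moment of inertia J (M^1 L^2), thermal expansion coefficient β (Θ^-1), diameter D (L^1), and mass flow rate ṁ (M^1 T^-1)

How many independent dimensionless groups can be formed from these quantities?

There are 6 variables and 4 base dimensions (M, L, T, Θ).
The dimension matrix has rank 4.
Independent dimensionless groups: 6 − 4 = 2.

2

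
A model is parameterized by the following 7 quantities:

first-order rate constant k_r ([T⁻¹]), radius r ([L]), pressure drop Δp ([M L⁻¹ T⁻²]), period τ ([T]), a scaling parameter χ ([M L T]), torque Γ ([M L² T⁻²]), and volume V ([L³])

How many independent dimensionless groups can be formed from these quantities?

4

There are 7 variables and 3 base dimensions (M, L, T).
The dimension matrix has rank 3.
Independent dimensionless groups: 7 − 3 = 4.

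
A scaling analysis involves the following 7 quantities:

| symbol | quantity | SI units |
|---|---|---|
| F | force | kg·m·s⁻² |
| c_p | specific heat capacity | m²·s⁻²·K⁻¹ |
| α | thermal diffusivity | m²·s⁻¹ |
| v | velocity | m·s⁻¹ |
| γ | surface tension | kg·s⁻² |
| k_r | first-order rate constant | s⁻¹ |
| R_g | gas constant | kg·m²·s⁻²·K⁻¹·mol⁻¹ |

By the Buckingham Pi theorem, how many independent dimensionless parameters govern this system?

2

There are 7 variables and 5 base dimensions (M, L, T, Θ, N).
The dimension matrix has rank 5.
Independent dimensionless groups: 7 − 5 = 2.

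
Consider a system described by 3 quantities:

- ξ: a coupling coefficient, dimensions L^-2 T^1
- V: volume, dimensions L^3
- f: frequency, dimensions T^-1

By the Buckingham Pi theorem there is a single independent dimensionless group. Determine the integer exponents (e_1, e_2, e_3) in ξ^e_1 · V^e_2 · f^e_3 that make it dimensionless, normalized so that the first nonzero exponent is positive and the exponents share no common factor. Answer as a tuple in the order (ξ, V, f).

L: e_1·(-2) + e_2·(3) + e_3·(0) = 0
T: e_1·(1) + e_2·(0) + e_3·(-1) = 0
Solving this homogeneous linear system for the smallest-integer solution (first nonzero entry positive) gives (3, 2, 3).

(3, 2, 3)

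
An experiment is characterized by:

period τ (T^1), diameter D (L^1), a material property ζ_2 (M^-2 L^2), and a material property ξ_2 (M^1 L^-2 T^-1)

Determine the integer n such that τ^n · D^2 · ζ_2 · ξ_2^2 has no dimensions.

Balance the T exponent: (1)·n from τ, plus 2·(0) + (0) + 2·(-1) = -2 from the rest, must sum to zero.
n − 2 = 0, so n = 2.

2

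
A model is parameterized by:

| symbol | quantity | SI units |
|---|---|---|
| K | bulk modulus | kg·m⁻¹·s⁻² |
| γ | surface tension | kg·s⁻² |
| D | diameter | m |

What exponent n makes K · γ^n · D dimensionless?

Balance the M exponent: (1)·n from γ, plus (1) + (0) = 1 from the rest, must sum to zero.
n + 1 = 0, so n = -1.

-1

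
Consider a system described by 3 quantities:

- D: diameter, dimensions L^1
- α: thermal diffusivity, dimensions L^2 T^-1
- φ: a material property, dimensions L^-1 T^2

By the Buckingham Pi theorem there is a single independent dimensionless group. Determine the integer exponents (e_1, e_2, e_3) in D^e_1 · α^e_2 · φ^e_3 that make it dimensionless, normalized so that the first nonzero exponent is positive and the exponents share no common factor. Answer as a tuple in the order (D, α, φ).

L: e_1·(1) + e_2·(2) + e_3·(-1) = 0
T: e_1·(0) + e_2·(-1) + e_3·(2) = 0
Solving this homogeneous linear system for the smallest-integer solution (first nonzero entry positive) gives (3, -2, -1).

(3, -2, -1)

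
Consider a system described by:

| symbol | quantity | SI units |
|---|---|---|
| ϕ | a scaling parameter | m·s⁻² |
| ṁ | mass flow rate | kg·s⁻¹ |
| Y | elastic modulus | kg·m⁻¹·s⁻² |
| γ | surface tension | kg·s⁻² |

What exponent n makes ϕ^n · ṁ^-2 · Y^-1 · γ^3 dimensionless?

-1

Balance the L exponent: (1)·n from ϕ, plus −2·(0) − (-1) + 3·(0) = 1 from the rest, must sum to zero.
n + 1 = 0, so n = -1.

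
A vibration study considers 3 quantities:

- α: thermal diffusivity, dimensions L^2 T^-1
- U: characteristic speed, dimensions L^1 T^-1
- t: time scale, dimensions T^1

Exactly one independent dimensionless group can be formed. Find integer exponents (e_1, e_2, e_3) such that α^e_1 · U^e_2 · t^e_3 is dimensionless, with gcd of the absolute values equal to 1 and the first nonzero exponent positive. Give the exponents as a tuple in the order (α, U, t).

(1, -2, -1)

L: e_1·(2) + e_2·(1) + e_3·(0) = 0
T: e_1·(-1) + e_2·(-1) + e_3·(1) = 0
Solving this homogeneous linear system for the smallest-integer solution (first nonzero entry positive) gives (1, -2, -1).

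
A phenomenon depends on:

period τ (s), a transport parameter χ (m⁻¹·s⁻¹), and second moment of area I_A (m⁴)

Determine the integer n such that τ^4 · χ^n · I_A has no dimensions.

Balance the L exponent: (-1)·n from χ, plus 4·(0) + (4) = 4 from the rest, must sum to zero.
−n + 4 = 0, so n = 4.

4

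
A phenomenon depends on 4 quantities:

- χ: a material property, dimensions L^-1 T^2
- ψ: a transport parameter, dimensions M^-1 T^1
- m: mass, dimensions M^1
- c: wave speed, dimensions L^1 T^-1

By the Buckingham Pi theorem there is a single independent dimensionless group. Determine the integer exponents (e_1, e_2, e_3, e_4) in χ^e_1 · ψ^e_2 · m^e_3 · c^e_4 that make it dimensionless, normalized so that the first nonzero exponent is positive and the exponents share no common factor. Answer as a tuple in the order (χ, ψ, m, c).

M: e_1·(0) + e_2·(-1) + e_3·(1) + e_4·(0) = 0
L: e_1·(-1) + e_2·(0) + e_3·(0) + e_4·(1) = 0
T: e_1·(2) + e_2·(1) + e_3·(0) + e_4·(-1) = 0
Solving this homogeneous linear system for the smallest-integer solution (first nonzero entry positive) gives (1, -1, -1, 1).

(1, -1, -1, 1)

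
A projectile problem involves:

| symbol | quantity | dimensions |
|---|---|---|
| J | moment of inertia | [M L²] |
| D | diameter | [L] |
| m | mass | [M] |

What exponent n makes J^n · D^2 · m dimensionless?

-1

Balance the M exponent: (1)·n from J, plus 2·(0) + (1) = 1 from the rest, must sum to zero.
n + 1 = 0, so n = -1.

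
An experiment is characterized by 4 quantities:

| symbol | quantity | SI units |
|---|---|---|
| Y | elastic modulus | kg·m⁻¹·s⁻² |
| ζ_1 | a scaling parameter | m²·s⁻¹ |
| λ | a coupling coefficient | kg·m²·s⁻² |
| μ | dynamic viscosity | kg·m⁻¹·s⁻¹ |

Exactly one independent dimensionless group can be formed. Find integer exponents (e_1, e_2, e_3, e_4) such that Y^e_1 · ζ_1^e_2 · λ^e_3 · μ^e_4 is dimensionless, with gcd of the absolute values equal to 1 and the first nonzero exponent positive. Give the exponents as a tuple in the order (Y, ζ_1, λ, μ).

M: e_1·(1) + e_2·(0) + e_3·(1) + e_4·(1) = 0
L: e_1·(-1) + e_2·(2) + e_3·(2) + e_4·(-1) = 0
T: e_1·(-2) + e_2·(-1) + e_3·(-2) + e_4·(-1) = 0
Solving this homogeneous linear system for the smallest-integer solution (first nonzero entry positive) gives (1, -3, 2, -3).

(1, -3, 2, -3)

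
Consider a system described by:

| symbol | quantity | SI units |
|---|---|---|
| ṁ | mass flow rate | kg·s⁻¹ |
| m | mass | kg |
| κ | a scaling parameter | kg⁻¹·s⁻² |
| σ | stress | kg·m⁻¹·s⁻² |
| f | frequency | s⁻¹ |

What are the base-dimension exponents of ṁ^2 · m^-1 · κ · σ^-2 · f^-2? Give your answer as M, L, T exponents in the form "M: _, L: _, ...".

Collect each base-dimension exponent across the product:
  M: 2·(1) − (1) + (-1) − 2·(1) − 2·(0) = -2
  L: 2·(0) − (0) + (0) − 2·(-1) − 2·(0) = 2
  T: 2·(-1) − (0) + (-2) − 2·(-2) − 2·(-1) = 2
So the dimensions are [M⁻² L² T²].

M: -2, L: 2, T: 2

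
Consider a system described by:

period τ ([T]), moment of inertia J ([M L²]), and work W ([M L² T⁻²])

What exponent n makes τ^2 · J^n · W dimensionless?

-1

Balance the M exponent: (1)·n from J, plus 2·(0) + (1) = 1 from the rest, must sum to zero.
n + 1 = 0, so n = -1.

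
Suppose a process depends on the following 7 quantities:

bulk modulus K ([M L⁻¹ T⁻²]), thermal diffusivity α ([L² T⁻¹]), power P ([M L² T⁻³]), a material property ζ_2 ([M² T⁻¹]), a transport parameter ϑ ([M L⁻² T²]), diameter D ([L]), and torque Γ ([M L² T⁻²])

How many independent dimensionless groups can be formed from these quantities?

There are 7 variables and 3 base dimensions (M, L, T).
The dimension matrix has rank 3.
Independent dimensionless groups: 7 − 3 = 4.

4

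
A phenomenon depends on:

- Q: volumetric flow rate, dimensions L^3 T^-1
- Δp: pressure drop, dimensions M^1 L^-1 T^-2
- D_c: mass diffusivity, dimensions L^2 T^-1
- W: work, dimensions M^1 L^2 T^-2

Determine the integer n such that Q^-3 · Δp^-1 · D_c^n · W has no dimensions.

Balance the L exponent: (2)·n from D_c, plus −3·(3) − (-1) + (2) = -6 from the rest, must sum to zero.
2n − 6 = 0, so n = 3.

3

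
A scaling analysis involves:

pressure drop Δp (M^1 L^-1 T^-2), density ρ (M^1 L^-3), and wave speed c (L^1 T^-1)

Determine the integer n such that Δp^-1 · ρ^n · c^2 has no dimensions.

1

Balance the M exponent: (1)·n from ρ, plus −(1) + 2·(0) = -1 from the rest, must sum to zero.
n − 1 = 0, so n = 1.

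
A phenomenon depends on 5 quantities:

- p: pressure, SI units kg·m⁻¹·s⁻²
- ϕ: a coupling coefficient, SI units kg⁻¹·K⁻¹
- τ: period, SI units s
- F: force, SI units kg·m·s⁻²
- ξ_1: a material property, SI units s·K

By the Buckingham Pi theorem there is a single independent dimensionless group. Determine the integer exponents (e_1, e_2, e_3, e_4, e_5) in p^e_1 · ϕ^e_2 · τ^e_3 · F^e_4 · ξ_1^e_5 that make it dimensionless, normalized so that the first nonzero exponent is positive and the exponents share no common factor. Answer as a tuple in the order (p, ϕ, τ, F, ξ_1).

M: e_1·(1) + e_2·(-1) + e_3·(0) + e_4·(1) + e_5·(0) = 0
L: e_1·(-1) + e_2·(0) + e_3·(0) + e_4·(1) + e_5·(0) = 0
T: e_1·(-2) + e_2·(0) + e_3·(1) + e_4·(-2) + e_5·(1) = 0
Θ: e_1·(0) + e_2·(-1) + e_3·(0) + e_4·(0) + e_5·(1) = 0
Solving this homogeneous linear system for the smallest-integer solution (first nonzero entry positive) gives (1, 2, 2, 1, 2).

(1, 2, 2, 1, 2)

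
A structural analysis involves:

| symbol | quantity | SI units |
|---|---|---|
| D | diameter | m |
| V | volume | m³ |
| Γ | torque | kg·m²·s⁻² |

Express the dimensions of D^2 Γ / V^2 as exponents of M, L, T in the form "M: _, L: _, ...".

M: 1, L: -2, T: -2

Collect each base-dimension exponent across the product:
  M: 2·(0) − 2·(0) + (1) = 1
  L: 2·(1) − 2·(3) + (2) = -2
  T: 2·(0) − 2·(0) + (-2) = -2
So the dimensions are [M L⁻² T⁻²].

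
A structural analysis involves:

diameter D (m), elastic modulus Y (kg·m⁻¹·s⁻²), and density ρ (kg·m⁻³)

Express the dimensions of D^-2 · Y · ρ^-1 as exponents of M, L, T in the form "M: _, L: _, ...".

M: 0, L: 0, T: -2

Collect each base-dimension exponent across the product:
  M: −2·(0) + (1) − (1) = 0
  L: −2·(1) + (-1) − (-3) = 0
  T: −2·(0) + (-2) − (0) = -2
So the dimensions are [T⁻²].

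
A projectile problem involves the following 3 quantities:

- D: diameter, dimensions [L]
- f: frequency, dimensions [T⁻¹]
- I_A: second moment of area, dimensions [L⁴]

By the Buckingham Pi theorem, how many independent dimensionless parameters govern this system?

There are 3 variables and 2 base dimensions (L, T).
The dimension matrix has rank 2.
Independent dimensionless groups: 3 − 2 = 1.

1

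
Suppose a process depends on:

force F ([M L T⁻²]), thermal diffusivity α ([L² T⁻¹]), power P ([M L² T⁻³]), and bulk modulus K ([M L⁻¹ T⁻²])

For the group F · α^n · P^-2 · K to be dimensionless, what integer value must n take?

Balance the L exponent: (2)·n from α, plus (1) − 2·(2) + (-1) = -4 from the rest, must sum to zero.
2n − 4 = 0, so n = 2.

2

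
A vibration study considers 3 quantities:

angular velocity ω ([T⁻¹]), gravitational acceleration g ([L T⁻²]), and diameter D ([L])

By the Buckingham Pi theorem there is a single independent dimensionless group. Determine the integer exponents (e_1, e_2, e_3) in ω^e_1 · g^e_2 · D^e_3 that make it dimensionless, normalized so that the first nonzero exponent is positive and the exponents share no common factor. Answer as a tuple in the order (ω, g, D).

L: e_1·(0) + e_2·(1) + e_3·(1) = 0
T: e_1·(-1) + e_2·(-2) + e_3·(0) = 0
Solving this homogeneous linear system for the smallest-integer solution (first nonzero entry positive) gives (2, -1, 1).

(2, -1, 1)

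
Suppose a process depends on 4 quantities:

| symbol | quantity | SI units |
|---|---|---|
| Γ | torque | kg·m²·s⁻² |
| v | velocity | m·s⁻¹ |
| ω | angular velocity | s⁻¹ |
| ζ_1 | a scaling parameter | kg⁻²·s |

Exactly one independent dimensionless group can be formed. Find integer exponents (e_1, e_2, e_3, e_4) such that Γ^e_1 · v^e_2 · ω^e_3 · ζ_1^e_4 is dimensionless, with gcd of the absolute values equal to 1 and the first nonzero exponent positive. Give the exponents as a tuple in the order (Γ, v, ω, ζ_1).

M: e_1·(1) + e_2·(0) + e_3·(0) + e_4·(-2) = 0
L: e_1·(2) + e_2·(1) + e_3·(0) + e_4·(0) = 0
T: e_1·(-2) + e_2·(-1) + e_3·(-1) + e_4·(1) = 0
Solving this homogeneous linear system for the smallest-integer solution (first nonzero entry positive) gives (2, -4, 1, 1).

(2, -4, 1, 1)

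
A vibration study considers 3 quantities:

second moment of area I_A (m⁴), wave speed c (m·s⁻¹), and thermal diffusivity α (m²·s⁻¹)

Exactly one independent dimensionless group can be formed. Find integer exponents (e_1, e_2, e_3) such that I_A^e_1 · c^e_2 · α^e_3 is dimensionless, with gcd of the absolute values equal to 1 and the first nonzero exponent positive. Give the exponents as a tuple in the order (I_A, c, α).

(1, 4, -4)

L: e_1·(4) + e_2·(1) + e_3·(2) = 0
T: e_1·(0) + e_2·(-1) + e_3·(-1) = 0
Solving this homogeneous linear system for the smallest-integer solution (first nonzero entry positive) gives (1, 4, -4).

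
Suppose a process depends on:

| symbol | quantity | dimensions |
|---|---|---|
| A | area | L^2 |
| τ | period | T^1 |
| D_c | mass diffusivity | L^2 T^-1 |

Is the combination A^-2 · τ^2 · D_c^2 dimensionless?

yes

Sum the exponent of each base dimension across the product:
  L: −2·[A]_L + 2·[τ]_L + 2·[D_c]_L = −2·(2) + 2·(0) + 2·(2) = 0
  T: −2·[A]_T + 2·[τ]_T + 2·[D_c]_T = −2·(0) + 2·(1) + 2·(-1) = 0
All base exponents vanish — dimensionless.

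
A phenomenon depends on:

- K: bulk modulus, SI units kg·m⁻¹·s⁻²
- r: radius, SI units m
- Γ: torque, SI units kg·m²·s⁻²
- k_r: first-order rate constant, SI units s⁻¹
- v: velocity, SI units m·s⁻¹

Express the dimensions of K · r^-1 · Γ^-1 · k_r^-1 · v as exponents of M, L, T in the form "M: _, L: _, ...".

Collect each base-dimension exponent across the product:
  M: (1) − (0) − (1) − (0) + (0) = 0
  L: (-1) − (1) − (2) − (0) + (1) = -3
  T: (-2) − (0) − (-2) − (-1) + (-1) = 0
So the dimensions are [L⁻³].

M: 0, L: -3, T: 0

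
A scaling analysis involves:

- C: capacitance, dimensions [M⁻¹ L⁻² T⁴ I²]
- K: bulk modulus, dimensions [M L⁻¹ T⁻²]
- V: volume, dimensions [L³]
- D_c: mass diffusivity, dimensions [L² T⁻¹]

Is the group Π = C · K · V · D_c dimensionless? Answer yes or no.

no

Sum the exponent of each base dimension across the product:
  M: [C]_M + [K]_M + [V]_M + [D_c]_M = (-1) + (1) + (0) + (0) = 0
  L: [C]_L + [K]_L + [V]_L + [D_c]_L = (-2) + (-1) + (3) + (2) = 2
  T: [C]_T + [K]_T + [V]_T + [D_c]_T = (4) + (-2) + (0) + (-1) = 1
  I: [C]_I + [K]_I + [V]_I + [D_c]_I = (2) + (0) + (0) + (0) = 2
Net dimensions [L² T I²] ≠ [1] — not dimensionless.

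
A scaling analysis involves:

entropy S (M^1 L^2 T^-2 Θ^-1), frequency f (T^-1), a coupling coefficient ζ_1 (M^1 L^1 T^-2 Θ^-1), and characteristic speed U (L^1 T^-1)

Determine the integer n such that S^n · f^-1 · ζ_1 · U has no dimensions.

-1

Balance the M exponent: (1)·n from S, plus −(0) + (1) + (0) = 1 from the rest, must sum to zero.
n + 1 = 0, so n = -1.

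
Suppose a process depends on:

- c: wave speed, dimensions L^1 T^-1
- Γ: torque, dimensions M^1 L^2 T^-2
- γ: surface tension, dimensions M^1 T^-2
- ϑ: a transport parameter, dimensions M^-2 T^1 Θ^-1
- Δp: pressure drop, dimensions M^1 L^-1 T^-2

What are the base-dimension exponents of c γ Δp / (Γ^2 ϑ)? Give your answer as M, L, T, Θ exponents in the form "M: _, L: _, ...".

M: 2, L: -4, T: -2, Θ: 1

Collect each base-dimension exponent across the product:
  M: (0) − 2·(1) + (1) − (-2) + (1) = 2
  L: (1) − 2·(2) + (0) − (0) + (-1) = -4
  T: (-1) − 2·(-2) + (-2) − (1) + (-2) = -2
  Θ: (0) − 2·(0) + (0) − (-1) + (0) = 1
So the dimensions are [M² L⁻⁴ T⁻² Θ].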